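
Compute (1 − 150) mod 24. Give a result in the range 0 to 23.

150 = 6·24 + 6, so 150 mod 24 = 6.
(1 − 6) mod 24 = 19.

19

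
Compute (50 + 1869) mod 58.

Dividing 1869 by 58 gives quotient 32 and remainder 13.
(50 + 13) mod 58 = 5.

5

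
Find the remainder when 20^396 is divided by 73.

72

Square-and-reduce mod 73: 20^1≡20, 20^2≡35, 20^4≡57, 20^8≡37, 20^16≡55, 20^32≡32, 20^64≡2, 20^128≡4, 20^256≡16.
Since 396 = 4 + 8 + 128 + 256 in binary, 20^396 ≡ 57·37·4·16 ≡ 72 (mod 73).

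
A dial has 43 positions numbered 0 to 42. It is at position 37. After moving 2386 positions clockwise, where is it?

15

2386 − 55·43 = 21, so 2386 ≡ 21 (mod 43).
(37 + 21) mod 43 = 15.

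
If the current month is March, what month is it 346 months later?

January

Dividing 346 by 12 gives quotient 28 and remainder 10.
March + 10 months → January.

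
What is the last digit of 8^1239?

Last digits of 8^n: 8, 4, 2, 6 (period 4).
1239 mod 4 = 3, so the last digit matches 8^3 = 2.

2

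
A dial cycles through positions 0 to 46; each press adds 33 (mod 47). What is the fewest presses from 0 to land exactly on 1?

47 = 1·33 + 14
33 = 2·14 + 5
14 = 2·5 + 4
5 = 1·4 + 1
4 = 4·1 + 0
Back-substituting gives 33·10 ≡ 1 (mod 47).

10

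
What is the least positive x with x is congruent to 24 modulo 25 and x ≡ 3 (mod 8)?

Since 8·22 ≡ 1 (mod 25), take x = 3 + 8·((24−3)·22 mod 25) = 3 + 8·12 = 99.
Check: 99 mod 25 = 24, 99 mod 8 = 3.

99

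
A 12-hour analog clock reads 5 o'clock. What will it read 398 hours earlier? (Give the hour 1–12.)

398 mod 12 = 2 (since 33·12 = 396).
5 − 2 → 3 on a 12-hour dial.

3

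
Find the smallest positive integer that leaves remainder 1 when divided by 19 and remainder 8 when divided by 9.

134

x ≡ 8 (mod 9) gives x ∈ {8, 17, 26, 35, 44, 53, 62, 71, …}.
The first of these with x mod 19 = 1 is 134.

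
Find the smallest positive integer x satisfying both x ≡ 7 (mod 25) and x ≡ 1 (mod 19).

x ≡ 1 (mod 19) gives x ∈ {1, 20, 39, 58, 77, 96, 115, 134, …}.
The first of these with x mod 25 = 7 is 457.

457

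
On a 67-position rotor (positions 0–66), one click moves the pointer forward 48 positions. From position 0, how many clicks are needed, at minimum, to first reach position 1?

67 = 1·48 + 19
48 = 2·19 + 10
19 = 1·10 + 9
10 = 1·9 + 1
9 = 9·1 + 0
Back-substituting gives 48·7 ≡ 1 (mod 67).

7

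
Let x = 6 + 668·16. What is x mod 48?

38

668·16 = 10688.
Dividing 10688 by 48 gives quotient 222 and remainder 32.
(6 + 32) mod 48 = 38.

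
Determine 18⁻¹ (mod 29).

18·21 = 378 = 13·29 + 1, so 18⁻¹ ≡ 21 (mod 29).

21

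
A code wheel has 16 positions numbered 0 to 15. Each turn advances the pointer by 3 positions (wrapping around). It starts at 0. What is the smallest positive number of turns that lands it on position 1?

11

The inverse of 3 mod 16 is 11 (since 3·11 = 33 ≡ 1).
Multiplying both sides by 11: x ≡ 11·1 = 11 ≡ 11 (mod 16).
Check: 3·11 = 33 = 2·16 + 1.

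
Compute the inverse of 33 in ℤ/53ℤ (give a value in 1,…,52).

53 = 1·33 + 20
33 = 1·20 + 13
20 = 1·13 + 7
13 = 1·7 + 6
7 = 1·6 + 1
6 = 6·1 + 0
Back-substituting gives 33·45 ≡ 1 (mod 53).

45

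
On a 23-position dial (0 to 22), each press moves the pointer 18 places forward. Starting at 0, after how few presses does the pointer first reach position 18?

1

18⁻¹ ≡ 9 (mod 23) because 18·9 = 162 = 7·23 + 1.
So x ≡ 9·18 = 162 ≡ 1 (mod 23).
Check: 18·1 = 18 = 0·23 + 18.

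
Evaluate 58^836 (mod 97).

Successive squares of 58 mod 97: 58^1≡58, 58^2≡66, 58^4≡88, 58^8≡81, 58^16≡62, 58^32≡61, 58^64≡35, 58^128≡61, 58^256≡35, 58^512≡61.
Since 836 = 4 + 64 + 256 + 512 in binary, 58^836 ≡ 88·35·35·61 ≡ 73 (mod 97).

73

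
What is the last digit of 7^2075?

Powers of 7 mod 10 repeat with period 4: 7, 9, 3, 1.
2075 mod 4 = 3, so the last digit matches 7^3 = 3.

3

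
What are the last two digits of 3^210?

Square-and-reduce mod 100: 3^1≡3, 3^2≡9, 3^4≡81, 3^8≡61, 3^16≡21, 3^32≡41, 3^64≡81, 3^128≡61.
Since 210 = 2 + 16 + 64 + 128 in binary, 3^210 ≡ 9·21·81·61 ≡ 49 (mod 100).

49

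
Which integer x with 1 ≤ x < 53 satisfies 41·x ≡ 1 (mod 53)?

41·22 = 902 = 17·53 + 1, so 41⁻¹ ≡ 22 (mod 53).

22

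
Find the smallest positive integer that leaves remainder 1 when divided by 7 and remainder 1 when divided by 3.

1

x ≡ 1 (mod 3) gives x ∈ {1}.
The first of these with x mod 7 = 1 is 1.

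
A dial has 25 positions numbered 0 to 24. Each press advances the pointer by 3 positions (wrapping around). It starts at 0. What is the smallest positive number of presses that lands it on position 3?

1

3⁻¹ ≡ 17 (mod 25) because 3·17 = 51 = 2·25 + 1.
So x ≡ 17·3 = 51 ≡ 1 (mod 25).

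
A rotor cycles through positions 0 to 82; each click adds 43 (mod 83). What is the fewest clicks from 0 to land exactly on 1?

56

43·56 = 2408 = 29·83 + 1, so 43⁻¹ ≡ 56 (mod 83).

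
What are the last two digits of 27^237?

47

By repeated squaring mod 100: 27^1≡27, 27^2≡29, 27^4≡41, 27^8≡81, 27^16≡61, 27^32≡21, 27^64≡41, 27^128≡81.
237 = 1 + 4 + 8 + 32 + 64 + 128, so 27^237 ≡ 27·41·81·21·41·81 ≡ 47 (mod 100).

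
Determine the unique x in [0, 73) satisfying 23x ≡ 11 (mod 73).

The inverse of 23 mod 73 is 54 (since 23·54 = 1242 ≡ 1).
So x ≡ 54·11 = 594 ≡ 10 (mod 73).
Check: 23·10 = 230 = 3·73 + 11.

10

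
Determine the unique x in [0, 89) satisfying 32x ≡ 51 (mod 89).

60

The inverse of 32 mod 89 is 64 (since 32·64 = 2048 ≡ 1).
Multiplying both sides by 64: x ≡ 64·51 = 3264 ≡ 60 (mod 89).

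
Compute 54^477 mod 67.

15

Square-and-reduce mod 67: 54^1≡54, 54^2≡35, 54^4≡19, 54^8≡26, 54^16≡6, 54^32≡36, 54^64≡23, 54^128≡60, 54^256≡49.
477 = 1 + 4 + 8 + 16 + 64 + 128 + 256, so 54^477 ≡ 54·19·26·6·23·60·49 ≡ 15 (mod 67).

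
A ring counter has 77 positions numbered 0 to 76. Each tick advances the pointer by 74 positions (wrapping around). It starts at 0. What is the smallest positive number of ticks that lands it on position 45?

62

The inverse of 74 mod 77 is 51 (since 74·51 = 3774 ≡ 1).
Multiplying both sides by 51: x ≡ 51·45 = 2295 ≡ 62 (mod 77).
Check: 74·62 = 4588 = 59·77 + 45.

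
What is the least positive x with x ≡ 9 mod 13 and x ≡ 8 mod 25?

x ≡ 9 (mod 13) gives x ∈ {9, 22, 35, 48, 61, 74, 87, 100, …}.
The first of these with x mod 25 = 8 is 308.

308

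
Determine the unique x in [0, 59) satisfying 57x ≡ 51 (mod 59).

4

57⁻¹ ≡ 29 (mod 59) because 57·29 = 1653 = 28·59 + 1.
Multiplying both sides by 29: x ≡ 29·51 = 1479 ≡ 4 (mod 59).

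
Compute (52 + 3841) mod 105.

3841 − 36·105 = 61, so 3841 ≡ 61 (mod 105).
(52 + 61) mod 105 = 8.

8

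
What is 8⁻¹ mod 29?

29 = 3·8 + 5
8 = 1·5 + 3
5 = 1·3 + 2
3 = 1·2 + 1
2 = 2·1 + 0
Back-substituting gives 8·11 ≡ 1 (mod 29).

11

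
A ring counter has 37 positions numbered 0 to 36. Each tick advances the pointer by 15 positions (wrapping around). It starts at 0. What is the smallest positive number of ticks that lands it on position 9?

8

15⁻¹ ≡ 5 (mod 37) because 15·5 = 75 = 2·37 + 1.
Multiplying both sides by 5: x ≡ 5·9 = 45 ≡ 8 (mod 37).
Check: 15·8 = 120 = 3·37 + 9.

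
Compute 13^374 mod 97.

Square-and-reduce mod 97: 13^1≡13, 13^2≡72, 13^4≡43, 13^8≡6, 13^16≡36, 13^32≡35, 13^64≡61, 13^128≡35, 13^256≡61.
374 = 2 + 4 + 16 + 32 + 64 + 256, so 13^374 ≡ 72·43·36·35·61·61 ≡ 86 (mod 97).

86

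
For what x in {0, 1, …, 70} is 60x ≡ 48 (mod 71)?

15

60⁻¹ ≡ 58 (mod 71) because 60·58 = 3480 = 49·71 + 1.
Multiplying both sides by 58: x ≡ 58·48 = 2784 ≡ 15 (mod 71).
Check: 60·15 = 900 = 12·71 + 48.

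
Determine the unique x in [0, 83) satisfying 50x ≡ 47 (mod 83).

69

50⁻¹ ≡ 5 (mod 83) because 50·5 = 250 = 3·83 + 1.
Multiplying both sides by 5: x ≡ 5·47 = 235 ≡ 69 (mod 83).
Check: 50·69 = 3450 = 41·83 + 47.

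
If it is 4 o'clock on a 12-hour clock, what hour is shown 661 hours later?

Dividing 661 by 12 gives quotient 55 and remainder 1.
4 + 1 → 5 on a 12-hour dial.

5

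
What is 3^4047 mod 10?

Powers of 3 mod 10 repeat with period 4: 3, 9, 7, 1.
4047 mod 4 = 3, so the last digit matches 3^3 = 7.

7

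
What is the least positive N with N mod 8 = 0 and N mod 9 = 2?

56

x ≡ 0 (mod 8) gives x ∈ {0, 8, 16, 24, 32, 40, 48, 56}.
The first of these with x mod 9 = 2 is 56.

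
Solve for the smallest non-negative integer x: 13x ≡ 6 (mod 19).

13⁻¹ ≡ 3 (mod 19) because 13·3 = 39 = 2·19 + 1.
Multiplying both sides by 3: x ≡ 3·6 = 18 ≡ 18 (mod 19).

18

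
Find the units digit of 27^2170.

Powers of 7 mod 10 repeat with period 4: 7, 9, 3, 1.
2170 mod 4 = 2, so the last digit matches 7^2 = 9.

9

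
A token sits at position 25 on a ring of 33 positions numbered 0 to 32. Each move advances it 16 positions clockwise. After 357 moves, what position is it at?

28

357·16 = 5712.
5712 − 173·33 = 3, so 5712 ≡ 3 (mod 33).
(25 + 3) mod 33 = 28.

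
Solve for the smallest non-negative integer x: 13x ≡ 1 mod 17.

4

The inverse of 13 mod 17 is 4 (since 13·4 = 52 ≡ 1).
Multiplying both sides by 4: x ≡ 4·1 = 4 ≡ 4 (mod 17).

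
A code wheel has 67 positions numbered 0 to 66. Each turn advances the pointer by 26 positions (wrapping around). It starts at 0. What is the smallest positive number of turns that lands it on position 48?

The inverse of 26 mod 67 is 49 (since 26·49 = 1274 ≡ 1).
Multiplying both sides by 49: x ≡ 49·48 = 2352 ≡ 7 (mod 67).
Check: 26·7 = 182 = 2·67 + 48.

7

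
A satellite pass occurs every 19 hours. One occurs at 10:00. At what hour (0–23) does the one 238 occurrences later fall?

20

238·19 = 4522.
4522 − 188·24 = 10, so 4522 ≡ 10 (mod 24).
(10 + 10) mod 24 = 20.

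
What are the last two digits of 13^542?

69

Square-and-reduce mod 100: 13^1≡13, 13^2≡69, 13^4≡61, 13^8≡21, 13^16≡41, 13^32≡81, 13^64≡61, 13^128≡21, 13^256≡41, 13^512≡81.
542 = 2 + 4 + 8 + 16 + 512, so 13^542 ≡ 69·61·21·41·81 ≡ 69 (mod 100).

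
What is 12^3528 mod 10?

Powers of 2 mod 10 repeat with period 4: 2, 4, 8, 6.
3528 leaves remainder 0 on division by 4, so 12^3528 ends in 6.

6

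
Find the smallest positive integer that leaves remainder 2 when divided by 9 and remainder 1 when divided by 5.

x ≡ 1 (mod 5) gives x ∈ {1, 6, 11}.
The first of these with x mod 9 = 2 is 11.

11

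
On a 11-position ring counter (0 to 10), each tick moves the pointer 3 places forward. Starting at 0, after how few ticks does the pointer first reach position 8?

10

3⁻¹ ≡ 4 (mod 11) because 3·4 = 12 = 1·11 + 1.
Multiplying both sides by 4: x ≡ 4·8 = 32 ≡ 10 (mod 11).
Check: 3·10 = 30 = 2·11 + 8.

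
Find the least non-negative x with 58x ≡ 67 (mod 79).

58⁻¹ ≡ 15 (mod 79) because 58·15 = 870 = 11·79 + 1.
So x ≡ 15·67 = 1005 ≡ 57 (mod 79).

57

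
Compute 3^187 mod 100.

Square-and-reduce mod 100: 3^1≡3, 3^2≡9, 3^4≡81, 3^8≡61, 3^16≡21, 3^32≡41, 3^64≡81, 3^128≡61.
Since 187 = 1 + 2 + 8 + 16 + 32 + 128 in binary, 3^187 ≡ 3·9·61·21·41·61 ≡ 87 (mod 100).

87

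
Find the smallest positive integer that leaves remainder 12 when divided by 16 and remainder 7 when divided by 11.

Since 11·3 ≡ 1 (mod 16), take x = 7 + 11·((12−7)·3 mod 16) = 7 + 11·15 = 172.
Check: 172 mod 16 = 12, 172 mod 11 = 7.

172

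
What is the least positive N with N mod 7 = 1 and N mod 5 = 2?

x ≡ 2 (mod 5) gives x ∈ {2, 7, 12, 17, 22}.
The first of these with x mod 7 = 1 is 22.

22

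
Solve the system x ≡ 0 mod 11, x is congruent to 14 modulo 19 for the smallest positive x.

33

x ≡ 0 (mod 11) gives x ∈ {0, 11, 22, 33}.
The first of these with x mod 19 = 14 is 33.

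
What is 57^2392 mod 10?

1

The units digit of 57^n cycles with period 4: 7, 9, 3, 1, …
2392 mod 4 = 0, so the last digit matches 7^4 = 1.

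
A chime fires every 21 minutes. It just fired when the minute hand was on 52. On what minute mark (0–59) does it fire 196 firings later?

28

196·21 = 4116.
4116 mod 60 = 36 (since 68·60 = 4080).
(52 + 36) mod 60 = 28.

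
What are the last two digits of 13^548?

Square-and-reduce mod 100: 13^1≡13, 13^2≡69, 13^4≡61, 13^8≡21, 13^16≡41, 13^32≡81, 13^64≡61, 13^128≡21, 13^256≡41, 13^512≡81.
548 = 4 + 32 + 512, so 13^548 ≡ 61·81·81 ≡ 21 (mod 100).

21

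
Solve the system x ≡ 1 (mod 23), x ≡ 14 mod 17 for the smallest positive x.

Since 17·19 ≡ 1 (mod 23), take x = 14 + 17·((1−14)·19 mod 23) = 14 + 17·6 = 116.
Check: 116 mod 23 = 1, 116 mod 17 = 14.

116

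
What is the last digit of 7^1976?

1

The units digit of 7^n cycles with period 4: 7, 9, 3, 1, …
1976 mod 4 = 0, so the last digit matches 7^4 = 1.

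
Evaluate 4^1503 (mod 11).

9

By repeated squaring mod 11: 4^1≡4, 4^2≡5, 4^4≡3, 4^8≡9, 4^16≡4, 4^32≡5, 4^64≡3, 4^128≡9, 4^256≡4, 4^512≡5, 4^1024≡3.
Since 1503 = 1 + 2 + 4 + 8 + 16 + 64 + 128 + 256 + 1024 in binary, 4^1503 ≡ 4·5·3·9·4·3·9·4·3 ≡ 9 (mod 11).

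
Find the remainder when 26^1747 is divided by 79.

4

Successive squares of 26 mod 79: 26^1≡26, 26^2≡44, 26^4≡40, 26^8≡20, 26^16≡5, 26^32≡25, 26^64≡72, 26^128≡49, 26^256≡31, 26^512≡13, 26^1024≡11.
Since 1747 = 1 + 2 + 16 + 64 + 128 + 512 + 1024 in binary, 26^1747 ≡ 26·44·5·72·49·13·11 ≡ 4 (mod 79).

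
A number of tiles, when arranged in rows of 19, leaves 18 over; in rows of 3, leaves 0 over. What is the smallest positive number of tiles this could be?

18

x ≡ 0 (mod 3) gives x ∈ {0, 3, 6, 9, 12, 15, 18}.
The first of these with x mod 19 = 18 is 18.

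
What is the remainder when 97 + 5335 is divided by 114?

5335 mod 114 = 91 (since 46·114 = 5244).
(97 + 91) mod 114 = 74.

74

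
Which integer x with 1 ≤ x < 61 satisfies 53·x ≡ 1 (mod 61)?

38

61 = 1·53 + 8
53 = 6·8 + 5
8 = 1·5 + 3
5 = 1·3 + 2
3 = 1·2 + 1
2 = 2·1 + 0
Back-substituting gives 53·38 ≡ 1 (mod 61).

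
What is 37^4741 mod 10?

7

Powers of 7 mod 10 repeat with period 4: 7, 9, 3, 1.
4741 leaves remainder 1 on division by 4, so 37^4741 ends in 7.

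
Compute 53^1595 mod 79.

77

Square-and-reduce mod 79: 53^1≡53, 53^2≡44, 53^4≡40, 53^8≡20, 53^16≡5, 53^32≡25, 53^64≡72, 53^128≡49, 53^256≡31, 53^512≡13, 53^1024≡11.
Since 1595 = 1 + 2 + 8 + 16 + 32 + 512 + 1024 in binary, 53^1595 ≡ 53·44·20·5·25·13·11 ≡ 77 (mod 79).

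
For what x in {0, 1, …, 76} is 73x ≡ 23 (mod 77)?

The inverse of 73 mod 77 is 19 (since 73·19 = 1387 ≡ 1).
Multiplying both sides by 19: x ≡ 19·23 = 437 ≡ 52 (mod 77).

52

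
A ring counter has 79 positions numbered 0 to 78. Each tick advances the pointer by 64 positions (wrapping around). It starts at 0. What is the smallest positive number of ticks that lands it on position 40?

50

The inverse of 64 mod 79 is 21 (since 64·21 = 1344 ≡ 1).
Multiplying both sides by 21: x ≡ 21·40 = 840 ≡ 50 (mod 79).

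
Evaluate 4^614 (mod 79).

44

By repeated squaring mod 79: 4^1≡4, 4^2≡16, 4^4≡19, 4^8≡45, 4^16≡50, 4^32≡51, 4^64≡73, 4^128≡36, 4^256≡32, 4^512≡76.
Since 614 = 2 + 4 + 32 + 64 + 512 in binary, 4^614 ≡ 16·19·51·73·76 ≡ 44 (mod 79).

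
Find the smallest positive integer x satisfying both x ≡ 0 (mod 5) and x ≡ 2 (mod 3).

5

x ≡ 2 (mod 3) gives x ∈ {2, 5}.
The first of these with x mod 5 = 0 is 5.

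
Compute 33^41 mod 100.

33

Successive squares of 33 mod 100: 33^1≡33, 33^2≡89, 33^4≡21, 33^8≡41, 33^16≡81, 33^32≡61.
Since 41 = 1 + 8 + 32 in binary, 33^41 ≡ 33·41·61 ≡ 33 (mod 100).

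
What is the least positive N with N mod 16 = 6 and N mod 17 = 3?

54

x ≡ 6 (mod 16) gives x ∈ {6, 22, 38, 54}.
The first of these with x mod 17 = 3 is 54.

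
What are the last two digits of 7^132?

Square-and-reduce mod 100: 7^1≡7, 7^2≡49, 7^4≡1, 7^8≡1, 7^16≡1, 7^32≡1, 7^64≡1, 7^128≡1.
Since 132 = 4 + 128 in binary, 7^132 ≡ 1·1 ≡ 1 (mod 100).

01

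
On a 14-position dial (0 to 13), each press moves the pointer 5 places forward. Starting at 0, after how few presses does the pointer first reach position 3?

9

The inverse of 5 mod 14 is 3 (since 5·3 = 15 ≡ 1).
Multiplying both sides by 3: x ≡ 3·3 = 9 ≡ 9 (mod 14).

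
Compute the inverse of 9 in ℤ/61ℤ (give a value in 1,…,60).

61 = 6·9 + 7
9 = 1·7 + 2
7 = 3·2 + 1
2 = 2·1 + 0
Back-substituting gives 9·34 ≡ 1 (mod 61).

34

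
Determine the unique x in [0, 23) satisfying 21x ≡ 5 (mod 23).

9

21⁻¹ ≡ 11 (mod 23) because 21·11 = 231 = 10·23 + 1.
So x ≡ 11·5 = 55 ≡ 9 (mod 23).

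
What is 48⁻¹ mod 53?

48·21 = 1008 = 19·53 + 1, so 48⁻¹ ≡ 21 (mod 53).

21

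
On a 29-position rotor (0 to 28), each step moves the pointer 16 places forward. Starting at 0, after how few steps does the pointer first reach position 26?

The inverse of 16 mod 29 is 20 (since 16·20 = 320 ≡ 1).
Multiplying both sides by 20: x ≡ 20·26 = 520 ≡ 27 (mod 29).

27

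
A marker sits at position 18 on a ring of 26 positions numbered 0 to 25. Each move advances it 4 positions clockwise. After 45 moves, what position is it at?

16

45·4 = 180.
180 = 6·26 + 24, so 180 mod 26 = 24.
(18 + 24) mod 26 = 16.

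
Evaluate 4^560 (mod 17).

1

By repeated squaring mod 17: 4^1≡4, 4^2≡16, 4^4≡1, 4^8≡1, 4^16≡1, 4^32≡1, 4^64≡1, 4^128≡1, 4^256≡1, 4^512≡1.
560 = 16 + 32 + 512, so 4^560 ≡ 1·1·1 ≡ 1 (mod 17).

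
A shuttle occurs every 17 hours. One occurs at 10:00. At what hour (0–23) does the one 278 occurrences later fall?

278·17 = 4726.
4726 mod 24 = 22 (since 196·24 = 4704).
(10 + 22) mod 24 = 8.

8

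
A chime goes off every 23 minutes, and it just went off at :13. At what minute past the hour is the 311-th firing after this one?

26

311·23 = 7153.
7153 = 119·60 + 13, so 7153 mod 60 = 13.
(13 + 13) mod 60 = 26.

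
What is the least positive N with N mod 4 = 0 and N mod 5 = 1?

x ≡ 0 (mod 4) gives x ∈ {0, 4, 8, 12, 16}.
The first of these with x mod 5 = 1 is 16.

16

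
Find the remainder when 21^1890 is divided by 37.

Square-and-reduce mod 37: 21^1≡21, 21^2≡34, 21^4≡9, 21^8≡7, 21^16≡12, 21^32≡33, 21^64≡16, 21^128≡34, 21^256≡9, 21^512≡7, 21^1024≡12.
Since 1890 = 2 + 32 + 64 + 256 + 512 + 1024 in binary, 21^1890 ≡ 34·33·16·9·7·12 ≡ 1 (mod 37).

1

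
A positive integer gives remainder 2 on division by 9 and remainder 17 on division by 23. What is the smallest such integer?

Since 23·2 ≡ 1 (mod 9), take x = 17 + 23·((2−17)·2 mod 9) = 17 + 23·6 = 155.
Check: 155 mod 9 = 2, 155 mod 23 = 17.

155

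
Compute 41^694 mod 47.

Successive squares of 41 mod 47: 41^1≡41, 41^2≡36, 41^4≡27, 41^8≡24, 41^16≡12, 41^32≡3, 41^64≡9, 41^128≡34, 41^256≡28, 41^512≡32.
694 = 2 + 4 + 16 + 32 + 128 + 512, so 41^694 ≡ 36·27·12·3·34·32 ≡ 27 (mod 47).

27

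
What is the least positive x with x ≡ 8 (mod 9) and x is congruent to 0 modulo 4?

x ≡ 0 (mod 4) gives x ∈ {0, 4, 8}.
The first of these with x mod 9 = 8 is 8.

8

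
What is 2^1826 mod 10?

4

Last digits of 2^n: 2, 4, 8, 6 (period 4).
1826 leaves remainder 2 on division by 4, so 2^1826 ends in 4.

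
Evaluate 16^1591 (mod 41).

Square-and-reduce mod 41: 16^1≡16, 16^2≡10, 16^4≡18, 16^8≡37, 16^16≡16, 16^32≡10, 16^64≡18, 16^128≡37, 16^256≡16, 16^512≡10, 16^1024≡18.
Since 1591 = 1 + 2 + 4 + 16 + 32 + 512 + 1024 in binary, 16^1591 ≡ 16·10·18·16·10·10·18 ≡ 16 (mod 41).

16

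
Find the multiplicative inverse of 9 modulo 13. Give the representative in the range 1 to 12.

3

13 = 1·9 + 4
9 = 2·4 + 1
4 = 4·1 + 0
Back-substituting gives 9·3 ≡ 1 (mod 13).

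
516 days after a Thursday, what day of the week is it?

Tuesday

516 − 73·7 = 5, so 516 ≡ 5 (mod 7).
Thursday + 5 days → Tuesday.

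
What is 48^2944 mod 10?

Powers of 8 mod 10 repeat with period 4: 8, 4, 2, 6.
2944 leaves remainder 0 on division by 4, so 48^2944 ends in 6.

6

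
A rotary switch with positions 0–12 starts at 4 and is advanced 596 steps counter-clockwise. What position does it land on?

6

596 = 45·13 + 11, so 596 mod 13 = 11.
(4 − 11) mod 13 = 6.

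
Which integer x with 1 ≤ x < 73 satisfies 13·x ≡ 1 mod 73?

13·45 = 585 = 8·73 + 1, so 13⁻¹ ≡ 45 (mod 73).

45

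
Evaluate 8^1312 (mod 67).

Successive squares of 8 mod 67: 8^1≡8, 8^2≡64, 8^4≡9, 8^8≡14, 8^16≡62, 8^32≡25, 8^64≡22, 8^128≡15, 8^256≡24, 8^512≡40, 8^1024≡59.
Since 1312 = 32 + 256 + 1024 in binary, 8^1312 ≡ 25·24·59 ≡ 24 (mod 67).

24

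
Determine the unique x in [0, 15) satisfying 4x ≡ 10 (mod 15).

The inverse of 4 mod 15 is 4 (since 4·4 = 16 ≡ 1).
So x ≡ 4·10 = 40 ≡ 10 (mod 15).

10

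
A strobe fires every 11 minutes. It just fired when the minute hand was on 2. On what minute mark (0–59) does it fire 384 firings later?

26

384·11 = 4224.
4224 − 70·60 = 24, so 4224 ≡ 24 (mod 60).
(2 + 24) mod 60 = 26.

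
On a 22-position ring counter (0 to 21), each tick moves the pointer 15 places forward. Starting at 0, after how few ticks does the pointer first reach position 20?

The inverse of 15 mod 22 is 3 (since 15·3 = 45 ≡ 1).
Multiplying both sides by 3: x ≡ 3·20 = 60 ≡ 16 (mod 22).

16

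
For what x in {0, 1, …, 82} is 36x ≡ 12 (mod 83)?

28

36⁻¹ ≡ 30 (mod 83) because 36·30 = 1080 = 13·83 + 1.
Multiplying both sides by 30: x ≡ 30·12 = 360 ≡ 28 (mod 83).
Check: 36·28 = 1008 = 12·83 + 12.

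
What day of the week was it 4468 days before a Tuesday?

4468 − 638·7 = 2, so 4468 ≡ 2 (mod 7).
Tuesday − 2 days → Sunday.

Sunday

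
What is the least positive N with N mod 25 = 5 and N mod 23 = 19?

180

x ≡ 19 (mod 23) gives x ∈ {19, 42, 65, 88, 111, 134, 157, 180}.
The first of these with x mod 25 = 5 is 180.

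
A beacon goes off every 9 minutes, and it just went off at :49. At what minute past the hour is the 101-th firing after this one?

101·9 = 909.
909 mod 60 = 9 (since 15·60 = 900).
(49 + 9) mod 60 = 58.

58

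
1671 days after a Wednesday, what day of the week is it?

1671 mod 7 = 5 (since 238·7 = 1666).
Wednesday + 5 days → Monday.

Monday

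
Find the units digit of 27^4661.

Powers of 7 mod 10 repeat with period 4: 7, 9, 3, 1.
4661 leaves remainder 1 on division by 4, so 27^4661 ends in 7.

7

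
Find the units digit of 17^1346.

9

Last digits of 7^n: 7, 9, 3, 1 (period 4).
1346 mod 4 = 2, so the last digit matches 7^2 = 9.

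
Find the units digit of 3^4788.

Powers of 3 mod 10 repeat with period 4: 3, 9, 7, 1.
4788 mod 4 = 0, so the last digit matches 3^4 = 1.

1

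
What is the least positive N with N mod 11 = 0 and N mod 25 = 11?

Since 25·4 ≡ 1 (mod 11), take x = 11 + 25·((0−11)·4 mod 11) = 11 + 25·0 = 11.
Check: 11 mod 11 = 0, 11 mod 25 = 11.

11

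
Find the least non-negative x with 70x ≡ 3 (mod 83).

70⁻¹ ≡ 51 (mod 83) because 70·51 = 3570 = 43·83 + 1.
Multiplying both sides by 51: x ≡ 51·3 = 153 ≡ 70 (mod 83).

70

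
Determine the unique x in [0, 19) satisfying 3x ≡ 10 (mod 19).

16

The inverse of 3 mod 19 is 13 (since 3·13 = 39 ≡ 1).
So x ≡ 13·10 = 130 ≡ 16 (mod 19).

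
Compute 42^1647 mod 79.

21

Successive squares of 42 mod 79: 42^1≡42, 42^2≡26, 42^4≡44, 42^8≡40, 42^16≡20, 42^32≡5, 42^64≡25, 42^128≡72, 42^256≡49, 42^512≡31, 42^1024≡13.
1647 = 1 + 2 + 4 + 8 + 32 + 64 + 512 + 1024, so 42^1647 ≡ 42·26·44·40·5·25·31·13 ≡ 21 (mod 79).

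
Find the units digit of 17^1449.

7

Powers of 7 mod 10 repeat with period 4: 7, 9, 3, 1.
1449 mod 4 = 1, so the last digit matches 7^1 = 7.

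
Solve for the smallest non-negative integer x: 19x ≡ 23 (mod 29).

19⁻¹ ≡ 26 (mod 29) because 19·26 = 494 = 17·29 + 1.
So x ≡ 26·23 = 598 ≡ 18 (mod 29).
Check: 19·18 = 342 = 11·29 + 23.

18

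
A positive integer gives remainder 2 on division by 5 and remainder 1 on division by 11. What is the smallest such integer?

Since 11·1 ≡ 1 (mod 5), take x = 1 + 11·((2−1)·1 mod 5) = 1 + 11·1 = 12.
Check: 12 mod 5 = 2, 12 mod 11 = 1.

12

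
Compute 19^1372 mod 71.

By repeated squaring mod 71: 19^1≡19, 19^2≡6, 19^4≡36, 19^8≡18, 19^16≡40, 19^32≡38, 19^64≡24, 19^128≡8, 19^256≡64, 19^512≡49, 19^1024≡58.
1372 = 4 + 8 + 16 + 64 + 256 + 1024, so 19^1372 ≡ 36·18·40·24·64·58 ≡ 57 (mod 71).

57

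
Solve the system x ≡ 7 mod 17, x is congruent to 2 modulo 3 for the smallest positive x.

41

x ≡ 2 (mod 3) gives x ∈ {2, 5, 8, 11, 14, 17, 20, 23, …}.
The first of these with x mod 17 = 7 is 41.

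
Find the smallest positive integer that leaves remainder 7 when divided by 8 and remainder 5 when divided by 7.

47

x ≡ 5 (mod 7) gives x ∈ {5, 12, 19, 26, 33, 40, 47}.
The first of these with x mod 8 = 7 is 47.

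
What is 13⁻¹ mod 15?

15 = 1·13 + 2
13 = 6·2 + 1
2 = 2·1 + 0
Back-substituting gives 13·7 ≡ 1 (mod 15).

7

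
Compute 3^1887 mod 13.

By repeated squaring mod 13: 3^1≡3, 3^2≡9, 3^4≡3, 3^8≡9, 3^16≡3, 3^32≡9, 3^64≡3, 3^128≡9, 3^256≡3, 3^512≡9, 3^1024≡3.
1887 = 1 + 2 + 4 + 8 + 16 + 64 + 256 + 512 + 1024, so 3^1887 ≡ 3·9·3·9·3·3·3·9·3 ≡ 1 (mod 13).

1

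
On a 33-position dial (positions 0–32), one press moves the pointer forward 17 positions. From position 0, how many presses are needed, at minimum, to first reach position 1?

2

17·2 = 34 = 1·33 + 1, so 17⁻¹ ≡ 2 (mod 33).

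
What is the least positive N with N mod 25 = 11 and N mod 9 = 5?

86

x ≡ 5 (mod 9) gives x ∈ {5, 14, 23, 32, 41, 50, 59, 68, …}.
The first of these with x mod 25 = 11 is 86.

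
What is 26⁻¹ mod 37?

37 = 1·26 + 11
26 = 2·11 + 4
11 = 2·4 + 3
4 = 1·3 + 1
3 = 3·1 + 0
Back-substituting gives 26·10 ≡ 1 (mod 37).

10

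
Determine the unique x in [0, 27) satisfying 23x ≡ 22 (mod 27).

The inverse of 23 mod 27 is 20 (since 23·20 = 460 ≡ 1).
Multiplying both sides by 20: x ≡ 20·22 = 440 ≡ 8 (mod 27).
Check: 23·8 = 184 = 6·27 + 22.

8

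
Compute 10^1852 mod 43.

By repeated squaring mod 43: 10^1≡10, 10^2≡14, 10^4≡24, 10^8≡17, 10^16≡31, 10^32≡15, 10^64≡10, 10^128≡14, 10^256≡24, 10^512≡17, 10^1024≡31.
1852 = 4 + 8 + 16 + 32 + 256 + 512 + 1024, so 10^1852 ≡ 24·17·31·15·24·17·31 ≡ 24 (mod 43).

24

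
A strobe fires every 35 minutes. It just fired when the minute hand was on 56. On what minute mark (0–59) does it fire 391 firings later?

391·35 = 13685.
13685 = 228·60 + 5, so 13685 mod 60 = 5.
(56 + 5) mod 60 = 1.

1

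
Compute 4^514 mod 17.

By repeated squaring mod 17: 4^1≡4, 4^2≡16, 4^4≡1, 4^8≡1, 4^16≡1, 4^32≡1, 4^64≡1, 4^128≡1, 4^256≡1, 4^512≡1.
Since 514 = 2 + 512 in binary, 4^514 ≡ 16·1 ≡ 16 (mod 17).

16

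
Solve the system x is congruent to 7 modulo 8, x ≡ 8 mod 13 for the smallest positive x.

x ≡ 7 (mod 8) gives x ∈ {7, 15, 23, 31, 39, 47}.
The first of these with x mod 13 = 8 is 47.

47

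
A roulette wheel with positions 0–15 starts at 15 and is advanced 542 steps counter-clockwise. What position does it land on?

542 = 33·16 + 14, so 542 mod 16 = 14.
(15 − 14) mod 16 = 1.

1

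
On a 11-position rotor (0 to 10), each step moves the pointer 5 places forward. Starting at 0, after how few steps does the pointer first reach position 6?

5⁻¹ ≡ 9 (mod 11) because 5·9 = 45 = 4·11 + 1.
So x ≡ 9·6 = 54 ≡ 10 (mod 11).
Check: 5·10 = 50 = 4·11 + 6.

10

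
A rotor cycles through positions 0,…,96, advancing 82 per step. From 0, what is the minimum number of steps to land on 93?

82⁻¹ ≡ 84 (mod 97) because 82·84 = 6888 = 71·97 + 1.
Multiplying both sides by 84: x ≡ 84·93 = 7812 ≡ 52 (mod 97).
Check: 82·52 = 4264 = 43·97 + 93.

52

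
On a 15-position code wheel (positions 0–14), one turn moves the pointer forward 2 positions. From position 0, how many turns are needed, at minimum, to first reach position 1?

8

2·8 = 16 = 1·15 + 1, so 2⁻¹ ≡ 8 (mod 15).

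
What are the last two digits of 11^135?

Successive squares of 11 mod 100: 11^1≡11, 11^2≡21, 11^4≡41, 11^8≡81, 11^16≡61, 11^32≡21, 11^64≡41, 11^128≡81.
135 = 1 + 2 + 4 + 128, so 11^135 ≡ 11·21·41·81 ≡ 51 (mod 100).

51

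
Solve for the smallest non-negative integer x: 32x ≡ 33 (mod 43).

The inverse of 32 mod 43 is 39 (since 32·39 = 1248 ≡ 1).
Multiplying both sides by 39: x ≡ 39·33 = 1287 ≡ 40 (mod 43).
Check: 32·40 = 1280 = 29·43 + 33.

40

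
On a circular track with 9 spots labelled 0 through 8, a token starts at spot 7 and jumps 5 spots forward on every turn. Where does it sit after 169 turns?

169·5 = 845.
845 mod 9 = 8 (since 93·9 = 837).
(7 + 8) mod 9 = 6.

6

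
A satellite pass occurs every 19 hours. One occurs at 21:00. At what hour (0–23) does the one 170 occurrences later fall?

11

170·19 = 3230.
Dividing 3230 by 24 gives quotient 134 and remainder 14.
(21 + 14) mod 24 = 11.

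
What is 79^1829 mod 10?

9

Last digits of 9^n: 9, 1 (period 2).
1829 mod 2 = 1, so the last digit matches 9^1 = 9.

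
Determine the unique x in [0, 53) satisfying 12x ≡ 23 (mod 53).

12⁻¹ ≡ 31 (mod 53) because 12·31 = 372 = 7·53 + 1.
So x ≡ 31·23 = 713 ≡ 24 (mod 53).

24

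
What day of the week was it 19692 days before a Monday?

19692 = 2813·7 + 1, so 19692 mod 7 = 1.
Monday − 1 day → Sunday.

Sunday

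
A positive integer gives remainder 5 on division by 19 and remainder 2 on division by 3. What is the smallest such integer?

5

Since 3·13 ≡ 1 (mod 19), take x = 2 + 3·((5−2)·13 mod 19) = 2 + 3·1 = 5.
Check: 5 mod 19 = 5, 5 mod 3 = 2.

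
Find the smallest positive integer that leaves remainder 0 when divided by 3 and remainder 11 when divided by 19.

Since 19·1 ≡ 1 (mod 3), take x = 11 + 19·((0−11)·1 mod 3) = 11 + 19·1 = 30.
Check: 30 mod 3 = 0, 30 mod 19 = 11.

30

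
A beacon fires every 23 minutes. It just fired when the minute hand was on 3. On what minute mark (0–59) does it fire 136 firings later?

11

136·23 = 3128.
3128 = 52·60 + 8, so 3128 mod 60 = 8.
(3 + 8) mod 60 = 11.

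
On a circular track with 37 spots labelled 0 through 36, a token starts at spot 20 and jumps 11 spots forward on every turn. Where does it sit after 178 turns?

17

178·11 = 1958.
1958 mod 37 = 34 (since 52·37 = 1924).
(20 + 34) mod 37 = 17.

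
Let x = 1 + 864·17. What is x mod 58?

15

864·17 = 14688.
14688 − 253·58 = 14, so 14688 ≡ 14 (mod 58).
(1 + 14) mod 58 = 15.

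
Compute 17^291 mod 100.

33

Square-and-reduce mod 100: 17^1≡17, 17^2≡89, 17^4≡21, 17^8≡41, 17^16≡81, 17^32≡61, 17^64≡21, 17^128≡41, 17^256≡81.
Since 291 = 1 + 2 + 32 + 256 in binary, 17^291 ≡ 17·89·61·81 ≡ 33 (mod 100).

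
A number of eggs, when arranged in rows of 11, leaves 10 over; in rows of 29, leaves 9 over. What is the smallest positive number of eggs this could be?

241

x ≡ 10 (mod 11) gives x ∈ {10, 21, 32, 43, 54, 65, 76, 87, …}.
The first of these with x mod 29 = 9 is 241.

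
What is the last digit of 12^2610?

Powers of 2 mod 10 repeat with period 4: 2, 4, 8, 6.
2610 leaves remainder 2 on division by 4, so 12^2610 ends in 4.

4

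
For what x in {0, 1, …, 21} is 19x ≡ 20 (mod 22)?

The inverse of 19 mod 22 is 7 (since 19·7 = 133 ≡ 1).
Multiplying both sides by 7: x ≡ 7·20 = 140 ≡ 8 (mod 22).

8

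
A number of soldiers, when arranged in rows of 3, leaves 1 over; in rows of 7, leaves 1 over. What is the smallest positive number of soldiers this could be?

x ≡ 1 (mod 3) gives x ∈ {1}.
The first of these with x mod 7 = 1 is 1.

1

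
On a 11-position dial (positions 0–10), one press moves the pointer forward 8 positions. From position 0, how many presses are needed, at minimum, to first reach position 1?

7

8·7 = 56 = 5·11 + 1, so 8⁻¹ ≡ 7 (mod 11).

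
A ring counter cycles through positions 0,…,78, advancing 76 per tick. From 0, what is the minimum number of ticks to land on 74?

28

76⁻¹ ≡ 26 (mod 79) because 76·26 = 1976 = 25·79 + 1.
Multiplying both sides by 26: x ≡ 26·74 = 1924 ≡ 28 (mod 79).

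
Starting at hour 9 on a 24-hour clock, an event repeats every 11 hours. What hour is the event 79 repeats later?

79·11 = 869.
869 mod 24 = 5 (since 36·24 = 864).
(9 + 5) mod 24 = 14.

14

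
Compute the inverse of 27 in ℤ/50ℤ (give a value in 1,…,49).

50 = 1·27 + 23
27 = 1·23 + 4
23 = 5·4 + 3
4 = 1·3 + 1
3 = 3·1 + 0
Back-substituting gives 27·13 ≡ 1 (mod 50).

13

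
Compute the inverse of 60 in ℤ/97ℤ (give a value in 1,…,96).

76

60·76 = 4560 = 47·97 + 1, so 60⁻¹ ≡ 76 (mod 97).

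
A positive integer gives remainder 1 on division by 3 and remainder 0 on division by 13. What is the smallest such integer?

13

Since 13·1 ≡ 1 (mod 3), take x = 0 + 13·((1−0)·1 mod 3) = 0 + 13·1 = 13.
Check: 13 mod 3 = 1, 13 mod 13 = 0.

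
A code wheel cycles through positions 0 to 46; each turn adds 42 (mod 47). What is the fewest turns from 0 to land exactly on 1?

28

47 = 1·42 + 5
42 = 8·5 + 2
5 = 2·2 + 1
2 = 2·1 + 0
Back-substituting gives 42·28 ≡ 1 (mod 47).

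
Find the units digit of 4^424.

Last digits of 4^n: 4, 6 (period 2).
424 leaves remainder 0 on division by 2, so 4^424 ends in 6.

6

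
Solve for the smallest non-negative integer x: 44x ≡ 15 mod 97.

29

The inverse of 44 mod 97 is 86 (since 44·86 = 3784 ≡ 1).
So x ≡ 86·15 = 1290 ≡ 29 (mod 97).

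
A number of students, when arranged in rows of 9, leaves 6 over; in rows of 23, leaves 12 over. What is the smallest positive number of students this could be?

x ≡ 6 (mod 9) gives x ∈ {6, 15, 24, 33, 42, 51, 60, 69, …}.
The first of these with x mod 23 = 12 is 150.

150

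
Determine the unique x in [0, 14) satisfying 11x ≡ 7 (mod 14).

The inverse of 11 mod 14 is 9 (since 11·9 = 99 ≡ 1).
So x ≡ 9·7 = 63 ≡ 7 (mod 14).

7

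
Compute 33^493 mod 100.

Square-and-reduce mod 100: 33^1≡33, 33^2≡89, 33^4≡21, 33^8≡41, 33^16≡81, 33^32≡61, 33^64≡21, 33^128≡41, 33^256≡81.
Since 493 = 1 + 4 + 8 + 32 + 64 + 128 + 256 in binary, 33^493 ≡ 33·21·41·61·21·41·81 ≡ 13 (mod 100).

13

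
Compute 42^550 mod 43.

1

Square-and-reduce mod 43: 42^1≡42, 42^2≡1, 42^4≡1, 42^8≡1, 42^16≡1, 42^32≡1, 42^64≡1, 42^128≡1, 42^256≡1, 42^512≡1.
550 = 2 + 4 + 32 + 512, so 42^550 ≡ 1·1·1·1 ≡ 1 (mod 43).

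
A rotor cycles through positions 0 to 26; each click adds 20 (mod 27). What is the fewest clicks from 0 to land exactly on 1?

20·23 = 460 = 17·27 + 1, so 20⁻¹ ≡ 23 (mod 27).

23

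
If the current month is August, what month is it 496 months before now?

April

496 − 41·12 = 4, so 496 ≡ 4 (mod 12).
August − 4 months → April.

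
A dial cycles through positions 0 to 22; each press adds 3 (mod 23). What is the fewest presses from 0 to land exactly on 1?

3·8 = 24 = 1·23 + 1, so 3⁻¹ ≡ 8 (mod 23).

8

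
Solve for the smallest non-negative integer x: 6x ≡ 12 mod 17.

2

6⁻¹ ≡ 3 (mod 17) because 6·3 = 18 = 1·17 + 1.
Multiplying both sides by 3: x ≡ 3·12 = 36 ≡ 2 (mod 17).
Check: 6·2 = 12 = 0·17 + 12.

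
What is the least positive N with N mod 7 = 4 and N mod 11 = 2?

x ≡ 4 (mod 7) gives x ∈ {4, 11, 18, 25, 32, 39, 46}.
The first of these with x mod 11 = 2 is 46.

46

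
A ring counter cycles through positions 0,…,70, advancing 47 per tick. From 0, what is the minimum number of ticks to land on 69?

6

47⁻¹ ≡ 68 (mod 71) because 47·68 = 3196 = 45·71 + 1.
So x ≡ 68·69 = 4692 ≡ 6 (mod 71).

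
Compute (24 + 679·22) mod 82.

38

679·22 = 14938.
Dividing 14938 by 82 gives quotient 182 and remainder 14.
(24 + 14) mod 82 = 38.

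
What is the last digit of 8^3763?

2

The units digit of 8^n cycles with period 4: 8, 4, 2, 6, …
3763 leaves remainder 3 on division by 4, so 8^3763 ends in 2.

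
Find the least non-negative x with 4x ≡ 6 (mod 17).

10

The inverse of 4 mod 17 is 13 (since 4·13 = 52 ≡ 1).
So x ≡ 13·6 = 78 ≡ 10 (mod 17).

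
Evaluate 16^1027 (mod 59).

45

By repeated squaring mod 59: 16^1≡16, 16^2≡20, 16^4≡46, 16^8≡51, 16^16≡5, 16^32≡25, 16^64≡35, 16^128≡45, 16^256≡19, 16^512≡7, 16^1024≡49.
Since 1027 = 1 + 2 + 1024 in binary, 16^1027 ≡ 16·20·49 ≡ 45 (mod 59).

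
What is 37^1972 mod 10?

1

Last digits of 7^n: 7, 9, 3, 1 (period 4).
1972 mod 4 = 0, so the last digit matches 7^4 = 1.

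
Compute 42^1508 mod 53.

1

Successive squares of 42 mod 53: 42^1≡42, 42^2≡15, 42^4≡13, 42^8≡10, 42^16≡47, 42^32≡36, 42^64≡24, 42^128≡46, 42^256≡49, 42^512≡16, 42^1024≡44.
1508 = 4 + 32 + 64 + 128 + 256 + 1024, so 42^1508 ≡ 13·36·24·46·49·44 ≡ 1 (mod 53).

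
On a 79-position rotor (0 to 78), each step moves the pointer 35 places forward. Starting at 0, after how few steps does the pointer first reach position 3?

35⁻¹ ≡ 70 (mod 79) because 35·70 = 2450 = 31·79 + 1.
So x ≡ 70·3 = 210 ≡ 52 (mod 79).
Check: 35·52 = 1820 = 23·79 + 3.

52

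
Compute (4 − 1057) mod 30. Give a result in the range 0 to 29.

27

1057 − 35·30 = 7, so 1057 ≡ 7 (mod 30).
(4 − 7) mod 30 = 27.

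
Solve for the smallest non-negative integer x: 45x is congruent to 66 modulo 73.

55

The inverse of 45 mod 73 is 13 (since 45·13 = 585 ≡ 1).
So x ≡ 13·66 = 858 ≡ 55 (mod 73).
Check: 45·55 = 2475 = 33·73 + 66.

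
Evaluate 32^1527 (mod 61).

Square-and-reduce mod 61: 32^1≡32, 32^2≡48, 32^4≡47, 32^8≡13, 32^16≡47, 32^32≡13, 32^64≡47, 32^128≡13, 32^256≡47, 32^512≡13, 32^1024≡47.
Since 1527 = 1 + 2 + 4 + 16 + 32 + 64 + 128 + 256 + 1024 in binary, 32^1527 ≡ 32·48·47·47·13·47·13·47·47 ≡ 11 (mod 61).

11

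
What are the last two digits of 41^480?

01

Square-and-reduce mod 100: 41^1≡41, 41^2≡81, 41^4≡61, 41^8≡21, 41^16≡41, 41^32≡81, 41^64≡61, 41^128≡21, 41^256≡41.
Since 480 = 32 + 64 + 128 + 256 in binary, 41^480 ≡ 81·61·21·41 ≡ 1 (mod 100).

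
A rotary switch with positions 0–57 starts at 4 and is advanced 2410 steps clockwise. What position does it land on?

36

2410 mod 58 = 32 (since 41·58 = 2378).
(4 + 32) mod 58 = 36.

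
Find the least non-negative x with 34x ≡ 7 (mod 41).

40

The inverse of 34 mod 41 is 35 (since 34·35 = 1190 ≡ 1).
So x ≡ 35·7 = 245 ≡ 40 (mod 41).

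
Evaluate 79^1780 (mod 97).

22

Successive squares of 79 mod 97: 79^1≡79, 79^2≡33, 79^4≡22, 79^8≡96, 79^16≡1, 79^32≡1, 79^64≡1, 79^128≡1, 79^256≡1, 79^512≡1, 79^1024≡1.
Since 1780 = 4 + 16 + 32 + 64 + 128 + 512 + 1024 in binary, 79^1780 ≡ 22·1·1·1·1·1·1 ≡ 22 (mod 97).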